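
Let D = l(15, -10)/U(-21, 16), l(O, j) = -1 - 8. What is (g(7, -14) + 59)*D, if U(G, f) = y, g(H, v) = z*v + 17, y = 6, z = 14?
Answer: 180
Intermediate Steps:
g(H, v) = 17 + 14*v (g(H, v) = 14*v + 17 = 17 + 14*v)
l(O, j) = -9
U(G, f) = 6
D = -3/2 (D = -9/6 = -9*⅙ = -3/2 ≈ -1.5000)
(g(7, -14) + 59)*D = ((17 + 14*(-14)) + 59)*(-3/2) = ((17 - 196) + 59)*(-3/2) = (-179 + 59)*(-3/2) = -120*(-3/2) = 180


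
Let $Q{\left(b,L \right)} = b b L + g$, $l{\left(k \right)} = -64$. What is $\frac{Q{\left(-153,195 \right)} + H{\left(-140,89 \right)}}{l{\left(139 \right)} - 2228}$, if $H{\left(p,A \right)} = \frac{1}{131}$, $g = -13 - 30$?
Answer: $- \frac{597977273}{300252} \approx -1991.6$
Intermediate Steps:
$g = -43$
$H{\left(p,A \right)} = \frac{1}{131}$
$Q{\left(b,L \right)} = -43 + L b^{2}$ ($Q{\left(b,L \right)} = b b L - 43 = b^{2} L - 43 = L b^{2} - 43 = -43 + L b^{2}$)
$\frac{Q{\left(-153,195 \right)} + H{\left(-140,89 \right)}}{l{\left(139 \right)} - 2228} = \frac{\left(-43 + 195 \left(-153\right)^{2}\right) + \frac{1}{131}}{-64 - 2228} = \frac{\left(-43 + 195 \cdot 23409\right) + \frac{1}{131}}{-2292} = \left(\left(-43 + 4564755\right) + \frac{1}{131}\right) \left(- \frac{1}{2292}\right) = \left(4564712 + \frac{1}{131}\right) \left(- \frac{1}{2292}\right) = \frac{597977273}{131} \left(- \frac{1}{2292}\right) = - \frac{597977273}{300252}$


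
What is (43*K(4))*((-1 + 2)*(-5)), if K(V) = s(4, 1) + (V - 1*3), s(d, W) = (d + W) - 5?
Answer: -215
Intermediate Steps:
s(d, W) = -5 + W + d (s(d, W) = (W + d) - 5 = -5 + W + d)
K(V) = -3 + V (K(V) = (-5 + 1 + 4) + (V - 1*3) = 0 + (V - 3) = 0 + (-3 + V) = -3 + V)
(43*K(4))*((-1 + 2)*(-5)) = (43*(-3 + 4))*((-1 + 2)*(-5)) = (43*1)*(1*(-5)) = 43*(-5) = -215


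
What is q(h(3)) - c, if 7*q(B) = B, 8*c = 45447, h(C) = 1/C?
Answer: -954379/168 ≈ -5680.8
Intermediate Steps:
c = 45447/8 (c = (⅛)*45447 = 45447/8 ≈ 5680.9)
q(B) = B/7
q(h(3)) - c = (⅐)/3 - 1*45447/8 = (⅐)*(⅓) - 45447/8 = 1/21 - 45447/8 = -954379/168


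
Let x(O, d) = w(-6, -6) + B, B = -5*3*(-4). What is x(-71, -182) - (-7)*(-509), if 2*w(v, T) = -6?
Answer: -3506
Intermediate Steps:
w(v, T) = -3 (w(v, T) = (½)*(-6) = -3)
B = 60 (B = -15*(-4) = 60)
x(O, d) = 57 (x(O, d) = -3 + 60 = 57)
x(-71, -182) - (-7)*(-509) = 57 - (-7)*(-509) = 57 - 1*3563 = 57 - 3563 = -3506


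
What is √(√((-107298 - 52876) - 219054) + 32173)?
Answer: √(32173 + 2*I*√94807) ≈ 179.38 + 1.717*I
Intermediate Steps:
√(√((-107298 - 52876) - 219054) + 32173) = √(√(-160174 - 219054) + 32173) = √(√(-379228) + 32173) = √(2*I*√94807 + 32173) = √(32173 + 2*I*√94807)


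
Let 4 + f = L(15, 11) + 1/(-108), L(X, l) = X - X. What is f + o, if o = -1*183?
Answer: -20197/108 ≈ -187.01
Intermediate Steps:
o = -183
L(X, l) = 0
f = -433/108 (f = -4 + (0 + 1/(-108)) = -4 + (0 - 1/108) = -4 - 1/108 = -433/108 ≈ -4.0093)
f + o = -433/108 - 183 = -20197/108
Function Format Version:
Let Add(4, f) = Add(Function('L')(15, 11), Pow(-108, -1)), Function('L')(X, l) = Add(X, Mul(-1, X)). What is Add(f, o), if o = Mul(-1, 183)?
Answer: Rational(-20197, 108) ≈ -187.01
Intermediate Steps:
o = -183
Function('L')(X, l) = 0
f = Rational(-433, 108) (f = Add(-4, Add(0, Pow(-108, -1))) = Add(-4, Add(0, Rational(-1, 108))) = Add(-4, Rational(-1, 108)) = Rational(-433, 108) ≈ -4.0093)
Add(f, o) = Add(Rational(-433, 108), -183) = Rational(-20197, 108)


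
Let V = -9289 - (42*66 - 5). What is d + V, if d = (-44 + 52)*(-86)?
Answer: -12744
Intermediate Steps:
d = -688 (d = 8*(-86) = -688)
V = -12056 (V = -9289 - (2772 - 5) = -9289 - 1*2767 = -9289 - 2767 = -12056)
d + V = -688 - 12056 = -12744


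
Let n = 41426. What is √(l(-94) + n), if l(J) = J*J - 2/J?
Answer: √111028805/47 ≈ 224.19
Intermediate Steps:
l(J) = J² - 2/J
√(l(-94) + n) = √((-2 + (-94)³)/(-94) + 41426) = √(-(-2 - 830584)/94 + 41426) = √(-1/94*(-830586) + 41426) = √(415293/47 + 41426) = √(2362315/47) = √111028805/47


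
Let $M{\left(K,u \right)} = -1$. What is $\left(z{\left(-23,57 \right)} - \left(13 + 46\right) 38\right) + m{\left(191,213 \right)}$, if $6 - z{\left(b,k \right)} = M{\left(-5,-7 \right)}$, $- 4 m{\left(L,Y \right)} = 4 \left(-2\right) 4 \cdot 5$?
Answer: $-2195$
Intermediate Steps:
$m{\left(L,Y \right)} = 40$ ($m{\left(L,Y \right)} = - \frac{4 \left(-2\right) 4 \cdot 5}{4} = - \frac{\left(-8\right) 4 \cdot 5}{4} = - \frac{\left(-32\right) 5}{4} = \left(- \frac{1}{4}\right) \left(-160\right) = 40$)
$z{\left(b,k \right)} = 7$ ($z{\left(b,k \right)} = 6 - -1 = 6 + 1 = 7$)
$\left(z{\left(-23,57 \right)} - \left(13 + 46\right) 38\right) + m{\left(191,213 \right)} = \left(7 - \left(13 + 46\right) 38\right) + 40 = \left(7 - 59 \cdot 38\right) + 40 = \left(7 - 2242\right) + 40 = -2235 + 40 = -2195$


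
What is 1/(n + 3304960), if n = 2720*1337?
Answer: 1/6941600 ≈ 1.4406e-7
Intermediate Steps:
n = 3636640
1/(n + 3304960) = 1/(3636640 + 3304960) = 1/6941600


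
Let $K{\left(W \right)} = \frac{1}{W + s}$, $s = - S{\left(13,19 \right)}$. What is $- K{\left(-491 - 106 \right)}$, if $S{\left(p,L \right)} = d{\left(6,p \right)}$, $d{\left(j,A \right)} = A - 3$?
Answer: $\frac{1}{607} \approx 0.0016474$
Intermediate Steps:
$d{\left(j,A \right)} = -3 + A$
$S{\left(p,L \right)} = -3 + p$
$s = -10$ ($s = - (-3 + 13) = \left(-1\right) 10 = -10$)
$K{\left(W \right)} = \frac{1}{-10 + W}$ ($K{\left(W \right)} = \frac{1}{W - 10} = \frac{1}{-10 + W}$)
$- K{\left(-491 - 106 \right)} = - \frac{1}{-10 - 597} = - \frac{1}{-607} = \left(-1\right) \left(- \frac{1}{607}\right) = \frac{1}{607}$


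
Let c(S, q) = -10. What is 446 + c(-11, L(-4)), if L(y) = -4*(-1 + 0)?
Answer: 436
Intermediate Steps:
L(y) = 4 (L(y) = -4*(-1) = 4)
446 + c(-11, L(-4)) = 446 - 10 = 436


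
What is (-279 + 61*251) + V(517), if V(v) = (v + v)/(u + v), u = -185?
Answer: 2495829/166 ≈ 15035.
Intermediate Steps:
V(v) = 2*v/(-185 + v) (V(v) = (v + v)/(-185 + v) = (2*v)/(-185 + v) = 2*v/(-185 + v))
(-279 + 61*251) + V(517) = (-279 + 61*251) + 2*517/(-185 + 517) = (-279 + 15311) + 2*517/332 = 15032 + 2*517*(1/332) = 15032 + 517/166 = 2495829/166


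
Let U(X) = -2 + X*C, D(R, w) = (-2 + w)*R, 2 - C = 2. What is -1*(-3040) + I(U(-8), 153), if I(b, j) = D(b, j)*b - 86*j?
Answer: -9514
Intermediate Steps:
C = 0 (C = 2 - 1*2 = 2 - 2 = 0)
D(R, w) = R*(-2 + w)
U(X) = -2 (U(X) = -2 + X*0 = -2 + 0 = -2)
I(b, j) = -86*j + b**2*(-2 + j) (I(b, j) = (b*(-2 + j))*b - 86*j = b**2*(-2 + j) - 86*j = -86*j + b**2*(-2 + j))
-1*(-3040) + I(U(-8), 153) = -1*(-3040) + (-86*153 + (-2)**2*(-2 + 153)) = 3040 + (-13158 + 4*151) = 3040 + (-13158 + 604) = 3040 - 12554 = -9514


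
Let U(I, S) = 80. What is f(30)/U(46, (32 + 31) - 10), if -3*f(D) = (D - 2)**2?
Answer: -49/15 ≈ -3.2667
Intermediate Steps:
f(D) = -(-2 + D)**2/3 (f(D) = -(D - 2)**2/3 = -(-2 + D)**2/3)
f(30)/U(46, (32 + 31) - 10) = -(-2 + 30)**2/3/80 = -1/3*28**2*(1/80) = -1/3*784*(1/80) = -784/3*1/80 = -49/15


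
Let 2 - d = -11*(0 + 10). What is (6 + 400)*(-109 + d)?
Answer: 1218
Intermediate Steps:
d = 112 (d = 2 - (-11)*(0 + 10) = 2 - (-11)*10 = 2 - 1*(-110) = 2 + 110 = 112)
(6 + 400)*(-109 + d) = (6 + 400)*(-109 + 112) = 406*3 = 1218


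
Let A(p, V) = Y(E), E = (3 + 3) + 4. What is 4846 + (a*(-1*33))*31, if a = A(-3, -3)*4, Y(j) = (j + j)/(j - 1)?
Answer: -12742/3 ≈ -4247.3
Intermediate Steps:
E = 10 (E = 6 + 4 = 10)
Y(j) = 2*j/(-1 + j) (Y(j) = (2*j)/(-1 + j) = 2*j/(-1 + j))
A(p, V) = 20/9 (A(p, V) = 2*10/(-1 + 10) = 2*10/9 = 2*10*(⅑) = 20/9)
a = 80/9 (a = (20/9)*4 = 80/9 ≈ 8.8889)
4846 + (a*(-1*33))*31 = 4846 + (80*(-1*33)/9)*31 = 4846 + ((80/9)*(-33))*31 = 4846 - 880/3*31 = 4846 - 27280/3 = -12742/3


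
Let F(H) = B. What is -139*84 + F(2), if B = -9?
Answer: -11685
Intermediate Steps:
F(H) = -9
-139*84 + F(2) = -139*84 - 9 = -11676 - 9 = -11685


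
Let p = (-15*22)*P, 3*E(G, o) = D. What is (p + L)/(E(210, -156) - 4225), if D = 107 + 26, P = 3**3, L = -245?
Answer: 27465/12542 ≈ 2.1898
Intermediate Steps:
P = 27
D = 133
E(G, o) = 133/3 (E(G, o) = (1/3)*133 = 133/3)
p = -8910 (p = -15*22*27 = -330*27 = -8910)
(p + L)/(E(210, -156) - 4225) = (-8910 - 245)/(133/3 - 4225) = -9155/(-12542/3) = -9155*(-3/12542) = 27465/12542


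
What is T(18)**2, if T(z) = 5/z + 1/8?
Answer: 841/5184 ≈ 0.16223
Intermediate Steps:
T(z) = 1/8 + 5/z (T(z) = 5/z + 1*(1/8) = 5/z + 1/8 = 1/8 + 5/z)
T(18)**2 = ((1/8)*(40 + 18)/18)**2 = ((1/8)*(1/18)*58)**2 = (29/72)**2 = 841/5184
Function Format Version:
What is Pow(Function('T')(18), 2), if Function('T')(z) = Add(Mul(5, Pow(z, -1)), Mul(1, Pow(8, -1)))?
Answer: Rational(841, 5184) ≈ 0.16223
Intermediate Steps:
Function('T')(z) = Add(Rational(1, 8), Mul(5, Pow(z, -1))) (Function('T')(z) = Add(Mul(5, Pow(z, -1)), Mul(1, Rational(1, 8))) = Add(Mul(5, Pow(z, -1)), Rational(1, 8)) = Add(Rational(1, 8), Mul(5, Pow(z, -1))))
Pow(Function('T')(18), 2) = Pow(Mul(Rational(1, 8), Pow(18, -1), Add(40, 18)), 2) = Pow(Mul(Rational(1, 8), Rational(1, 18), 58), 2) = Pow(Rational(29, 72), 2) = Rational(841, 5184)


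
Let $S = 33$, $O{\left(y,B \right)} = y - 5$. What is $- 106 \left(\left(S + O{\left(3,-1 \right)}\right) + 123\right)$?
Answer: $-16324$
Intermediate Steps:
$O{\left(y,B \right)} = -5 + y$ ($O{\left(y,B \right)} = y - 5 = -5 + y$)
$- 106 \left(\left(S + O{\left(3,-1 \right)}\right) + 123\right) = - 106 \left(\left(33 + \left(-5 + 3\right)\right) + 123\right) = - 106 \left(\left(33 - 2\right) + 123\right) = - 106 \left(31 + 123\right) = \left(-106\right) 154 = -16324$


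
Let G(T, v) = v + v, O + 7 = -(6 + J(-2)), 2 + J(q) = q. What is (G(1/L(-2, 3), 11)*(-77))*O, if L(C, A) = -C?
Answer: 15246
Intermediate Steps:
J(q) = -2 + q
O = -9 (O = -7 - (6 + (-2 - 2)) = -7 - (6 - 4) = -7 - 1*2 = -7 - 2 = -9)
G(T, v) = 2*v
(G(1/L(-2, 3), 11)*(-77))*O = ((2*11)*(-77))*(-9) = (22*(-77))*(-9) = -1694*(-9) = 15246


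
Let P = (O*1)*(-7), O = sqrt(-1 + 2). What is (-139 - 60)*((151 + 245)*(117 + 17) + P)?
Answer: -10558343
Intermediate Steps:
O = 1 (O = sqrt(1) = 1)
P = -7 (P = (1*1)*(-7) = 1*(-7) = -7)
(-139 - 60)*((151 + 245)*(117 + 17) + P) = (-139 - 60)*((151 + 245)*(117 + 17) - 7) = -199*(396*134 - 7) = -199*(53064 - 7) = -199*53057 = -10558343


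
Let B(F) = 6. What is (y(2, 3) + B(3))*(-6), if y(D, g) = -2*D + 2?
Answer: -24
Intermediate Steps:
y(D, g) = 2 - 2*D
(y(2, 3) + B(3))*(-6) = ((2 - 2*2) + 6)*(-6) = ((2 - 4) + 6)*(-6) = (-2 + 6)*(-6) = 4*(-6) = -24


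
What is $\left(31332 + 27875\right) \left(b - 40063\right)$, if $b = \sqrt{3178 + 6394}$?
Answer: $-2372010041 + 118414 \sqrt{2393} \approx -2.3662 \cdot 10^{9}$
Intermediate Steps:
$b = 2 \sqrt{2393}$ ($b = \sqrt{9572} = 2 \sqrt{2393} \approx 97.837$)
$\left(31332 + 27875\right) \left(b - 40063\right) = \left(31332 + 27875\right) \left(2 \sqrt{2393} - 40063\right) = 59207 \left(-40063 + 2 \sqrt{2393}\right) = -2372010041 + 118414 \sqrt{2393}$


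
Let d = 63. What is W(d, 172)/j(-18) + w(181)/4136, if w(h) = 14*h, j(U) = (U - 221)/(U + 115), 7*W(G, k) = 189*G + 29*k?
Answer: -3386949729/3459764 ≈ -978.95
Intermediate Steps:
W(G, k) = 27*G + 29*k/7 (W(G, k) = (189*G + 29*k)/7 = (29*k + 189*G)/7 = 27*G + 29*k/7)
j(U) = (-221 + U)/(115 + U)
W(d, 172)/j(-18) + w(181)/4136 = (27*63 + (29/7)*172)/(((-221 - 18)/(115 - 18))) + (14*181)/4136 = (1701 + 4988/7)/((-239/97)) + 2534*(1/4136) = 16895/(7*(((1/97)*(-239)))) + 1267/2068 = 16895/(7*(-239/97)) + 1267/2068 = (16895/7)*(-97/239) + 1267/2068 = -1638815/1673 + 1267/2068 = -3386949729/3459764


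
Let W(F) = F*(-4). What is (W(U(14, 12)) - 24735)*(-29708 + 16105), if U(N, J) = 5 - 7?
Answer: 336361381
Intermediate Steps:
U(N, J) = -2
W(F) = -4*F
(W(U(14, 12)) - 24735)*(-29708 + 16105) = (-4*(-2) - 24735)*(-29708 + 16105) = (8 - 24735)*(-13603) = -24727*(-13603) = 336361381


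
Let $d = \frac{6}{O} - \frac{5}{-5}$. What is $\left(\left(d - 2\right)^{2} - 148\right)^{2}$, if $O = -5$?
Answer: $\frac{12809241}{625} \approx 20495.0$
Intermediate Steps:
$d = - \frac{1}{5}$ ($d = \frac{6}{-5} - \frac{5}{-5} = 6 \left(- \frac{1}{5}\right) - -1 = - \frac{6}{5} + 1 = - \frac{1}{5} \approx -0.2$)
$\left(\left(d - 2\right)^{2} - 148\right)^{2} = \left(\left(- \frac{1}{5} - 2\right)^{2} - 148\right)^{2} = \left(\left(- \frac{11}{5}\right)^{2} - 148\right)^{2} = \left(\frac{121}{25} - 148\right)^{2} = \left(- \frac{3579}{25}\right)^{2} = \frac{12809241}{625}$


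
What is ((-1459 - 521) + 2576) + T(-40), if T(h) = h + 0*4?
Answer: 556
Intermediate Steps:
T(h) = h (T(h) = h + 0 = h)
((-1459 - 521) + 2576) + T(-40) = ((-1459 - 521) + 2576) - 40 = (-1980 + 2576) - 40 = 596 - 40 = 556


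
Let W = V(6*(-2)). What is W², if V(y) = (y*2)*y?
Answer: 82944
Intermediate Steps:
V(y) = 2*y² (V(y) = (2*y)*y = 2*y²)
W = 288 (W = 2*(6*(-2))² = 2*(-12)² = 2*144 = 288)
W² = 288² = 82944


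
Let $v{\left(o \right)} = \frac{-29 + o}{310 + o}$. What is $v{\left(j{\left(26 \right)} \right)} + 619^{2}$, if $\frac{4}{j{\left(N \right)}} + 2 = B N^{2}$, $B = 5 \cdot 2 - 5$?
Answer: $\frac{200619985333}{523592} \approx 3.8316 \cdot 10^{5}$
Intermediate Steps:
$B = 5$ ($B = 10 - 5 = 5$)
$j{\left(N \right)} = \frac{4}{-2 + 5 N^{2}}$
$v{\left(o \right)} = \frac{-29 + o}{310 + o}$
$v{\left(j{\left(26 \right)} \right)} + 619^{2} = \frac{-29 + \frac{4}{-2 + 5 \cdot 26^{2}}}{310 + \frac{4}{-2 + 5 \cdot 26^{2}}} + 619^{2} = \frac{-29 + \frac{4}{-2 + 5 \cdot 676}}{310 + \frac{4}{-2 + 5 \cdot 676}} + 383161 = \frac{-29 + \frac{4}{-2 + 3380}}{310 + \frac{4}{-2 + 3380}} + 383161 = \frac{-29 + \frac{4}{3378}}{310 + \frac{4}{3378}} + 383161 = \frac{-29 + 4 \cdot \frac{1}{3378}}{310 + 4 \cdot \frac{1}{3378}} + 383161 = \frac{-29 + \frac{2}{1689}}{310 + \frac{2}{1689}} + 383161 = \frac{1}{\frac{523592}{1689}} \left(- \frac{48979}{1689}\right) + 383161 = \frac{1689}{523592} \left(- \frac{48979}{1689}\right) + 383161 = - \frac{48979}{523592} + 383161 = \frac{200619985333}{523592}$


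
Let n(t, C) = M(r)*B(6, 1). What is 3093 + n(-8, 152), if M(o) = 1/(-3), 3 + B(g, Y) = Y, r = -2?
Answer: 9281/3 ≈ 3093.7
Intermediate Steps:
B(g, Y) = -3 + Y
M(o) = -⅓
n(t, C) = ⅔ (n(t, C) = -(-3 + 1)/3 = -⅓*(-2) = ⅔)
3093 + n(-8, 152) = 3093 + ⅔ = 9281/3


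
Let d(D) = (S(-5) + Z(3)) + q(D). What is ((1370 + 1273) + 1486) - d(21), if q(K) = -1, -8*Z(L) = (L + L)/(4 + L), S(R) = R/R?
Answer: 115615/28 ≈ 4129.1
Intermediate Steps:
S(R) = 1
Z(L) = -L/(4*(4 + L)) (Z(L) = -(L + L)/(8*(4 + L)) = -2*L/(8*(4 + L)) = -L/(4*(4 + L)))
d(D) = -3/28 (d(D) = (1 - 1*3/(16 + 4*3)) - 1 = (1 - 1*3/(16 + 12)) - 1 = (1 - 1*3/28) - 1 = (1 - 1*3*1/28) - 1 = (1 - 3/28) - 1 = 25/28 - 1 = -3/28)
((1370 + 1273) + 1486) - d(21) = ((1370 + 1273) + 1486) - 1*(-3/28) = (2643 + 1486) + 3/28 = 4129 + 3/28 = 115615/28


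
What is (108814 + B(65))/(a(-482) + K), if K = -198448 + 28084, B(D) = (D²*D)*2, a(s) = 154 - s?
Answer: -41129/10608 ≈ -3.8772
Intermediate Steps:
B(D) = 2*D³ (B(D) = D³*2 = 2*D³)
K = -170364
(108814 + B(65))/(a(-482) + K) = (108814 + 2*65³)/((154 - 1*(-482)) - 170364) = (108814 + 2*274625)/((154 + 482) - 170364) = (108814 + 549250)/(636 - 170364) = 658064/(-169728) = 658064*(-1/169728) = -41129/10608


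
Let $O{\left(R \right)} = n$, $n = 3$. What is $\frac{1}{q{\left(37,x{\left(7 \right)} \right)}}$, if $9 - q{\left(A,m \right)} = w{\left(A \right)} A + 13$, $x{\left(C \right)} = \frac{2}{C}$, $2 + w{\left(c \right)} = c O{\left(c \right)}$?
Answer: $- \frac{1}{4037} \approx -0.00024771$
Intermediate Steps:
$O{\left(R \right)} = 3$
$w{\left(c \right)} = -2 + 3 c$ ($w{\left(c \right)} = -2 + c 3 = -2 + 3 c$)
$q{\left(A,m \right)} = -4 - A \left(-2 + 3 A\right)$ ($q{\left(A,m \right)} = 9 - \left(\left(-2 + 3 A\right) A + 13\right) = 9 - \left(A \left(-2 + 3 A\right) + 13\right) = 9 - \left(13 + A \left(-2 + 3 A\right)\right) = -4 - A \left(-2 + 3 A\right)$)
$\frac{1}{q{\left(37,x{\left(7 \right)} \right)}} = \frac{1}{-4 - 37 \left(-2 + 3 \cdot 37\right)} = \frac{1}{-4 - 37 \left(-2 + 111\right)} = \frac{1}{-4 - 37 \cdot 109} = \frac{1}{-4 - 4033} = \frac{1}{-4037} = - \frac{1}{4037}$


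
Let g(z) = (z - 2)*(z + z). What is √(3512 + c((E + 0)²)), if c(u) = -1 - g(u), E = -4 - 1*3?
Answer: I*√1095 ≈ 33.091*I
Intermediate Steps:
E = -7 (E = -4 - 3 = -7)
g(z) = 2*z*(-2 + z) (g(z) = (-2 + z)*(2*z) = 2*z*(-2 + z))
c(u) = -1 - 2*u*(-2 + u)
√(3512 + c((E + 0)²)) = √(3512 + (-1 - 2*(-7 + 0)²*(-2 + (-7 + 0)²))) = √(3512 + (-1 - 2*(-7)²*(-2 + (-7)²))) = √(3512 + (-1 - 2*49*(-2 + 49))) = √(3512 + (-1 - 2*49*47)) = √(3512 + (-1 - 4606)) = √(3512 - 4607) = √(-1095) = I*√1095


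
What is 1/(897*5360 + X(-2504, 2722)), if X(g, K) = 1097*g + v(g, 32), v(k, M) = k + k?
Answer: 1/2056024 ≈ 4.8638e-7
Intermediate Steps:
v(k, M) = 2*k
X(g, K) = 1099*g (X(g, K) = 1097*g + 2*g = 1099*g)
1/(897*5360 + X(-2504, 2722)) = 1/(897*5360 + 1099*(-2504)) = 1/(4807920 - 2751896) = 1/2056024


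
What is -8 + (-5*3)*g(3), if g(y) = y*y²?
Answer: -413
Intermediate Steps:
g(y) = y³
-8 + (-5*3)*g(3) = -8 - 5*3*3³ = -8 - 15*27 = -8 - 405 = -413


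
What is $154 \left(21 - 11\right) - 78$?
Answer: $1462$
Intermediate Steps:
$154 \left(21 - 11\right) - 78 = 154 \cdot 10 - 78 = 1540 - 78 = 1462$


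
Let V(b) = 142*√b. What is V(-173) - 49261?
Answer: -49261 + 142*I*√173 ≈ -49261.0 + 1867.7*I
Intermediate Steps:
V(-173) - 49261 = 142*√(-173) - 49261 = 142*(I*√173) - 49261 = 142*I*√173 - 49261 = -49261 + 142*I*√173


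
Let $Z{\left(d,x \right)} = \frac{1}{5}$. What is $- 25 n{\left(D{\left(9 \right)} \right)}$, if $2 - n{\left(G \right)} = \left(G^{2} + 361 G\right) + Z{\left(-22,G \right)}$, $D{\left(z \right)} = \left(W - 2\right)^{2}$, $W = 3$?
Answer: $9005$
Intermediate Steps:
$Z{\left(d,x \right)} = \frac{1}{5}$
$D{\left(z \right)} = 1$ ($D{\left(z \right)} = \left(3 - 2\right)^{2} = 1^{2} = 1$)
$n{\left(G \right)} = \frac{9}{5} - G^{2} - 361 G$ ($n{\left(G \right)} = 2 - \left(\left(G^{2} + 361 G\right) + \frac{1}{5}\right) = 2 - \left(\frac{1}{5} + G^{2} + 361 G\right) = \frac{9}{5} - G^{2} - 361 G$)
$- 25 n{\left(D{\left(9 \right)} \right)} = - 25 \left(\frac{9}{5} - 1^{2} - 361\right) = - 25 \left(\frac{9}{5} - 1 - 361\right) = \left(-25\right) \left(- \frac{1801}{5}\right) = 9005$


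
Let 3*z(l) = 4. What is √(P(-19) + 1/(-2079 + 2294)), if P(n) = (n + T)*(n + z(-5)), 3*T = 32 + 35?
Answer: I*√24497315/645 ≈ 7.6736*I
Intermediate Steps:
z(l) = 4/3 (z(l) = (⅓)*4 = 4/3)
T = 67/3 (T = (32 + 35)/3 = (⅓)*67 = 67/3 ≈ 22.333)
P(n) = (4/3 + n)*(67/3 + n) (P(n) = (n + 67/3)*(n + 4/3) = (67/3 + n)*(4/3 + n) = (4/3 + n)*(67/3 + n))
√(P(-19) + 1/(-2079 + 2294)) = √((268/9 + (-19)² + (71/3)*(-19)) + 1/(-2079 + 2294)) = √((268/9 + 361 - 1349/3) + 1/215) = √(-530/9 + 1/215) = √(-113941/1935) = I*√24497315/645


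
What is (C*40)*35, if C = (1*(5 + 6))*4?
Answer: 61600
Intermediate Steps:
C = 44 (C = (1*11)*4 = 11*4 = 44)
(C*40)*35 = (44*40)*35 = 1760*35 = 61600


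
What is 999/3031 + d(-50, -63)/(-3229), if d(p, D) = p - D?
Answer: 3186368/9787099 ≈ 0.32557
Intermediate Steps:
999/3031 + d(-50, -63)/(-3229) = 999/3031 + (-50 - 1*(-63))/(-3229) = 999*(1/3031) + (-50 + 63)*(-1/3229) = 999/3031 + 13*(-1/3229) = 999/3031 - 13/3229 = 3186368/9787099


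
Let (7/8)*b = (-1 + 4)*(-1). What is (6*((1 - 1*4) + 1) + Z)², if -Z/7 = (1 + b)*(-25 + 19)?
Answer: 12996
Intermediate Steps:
b = -24/7 (b = 8*((-1 + 4)*(-1))/7 = 8*(3*(-1))/7 = (8/7)*(-3) = -24/7 ≈ -3.4286)
Z = -102 (Z = -7*(1 - 24/7)*(-25 + 19) = -(-17)*(-6) = -7*102/7 = -102)
(6*((1 - 1*4) + 1) + Z)² = (6*((1 - 1*4) + 1) - 102)² = (6*((1 - 4) + 1) - 102)² = (6*(-3 + 1) - 102)² = (6*(-2) - 102)² = (-12 - 102)² = (-114)² = 12996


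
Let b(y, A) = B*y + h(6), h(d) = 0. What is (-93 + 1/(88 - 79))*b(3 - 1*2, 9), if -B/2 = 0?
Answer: 0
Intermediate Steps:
B = 0 (B = -2*0 = 0)
b(y, A) = 0 (b(y, A) = 0*y + 0 = 0 + 0 = 0)
(-93 + 1/(88 - 79))*b(3 - 1*2, 9) = (-93 + 1/(88 - 79))*0 = (-93 + 1/9)*0 = (-93 + ⅑)*0 = -836/9*0 = 0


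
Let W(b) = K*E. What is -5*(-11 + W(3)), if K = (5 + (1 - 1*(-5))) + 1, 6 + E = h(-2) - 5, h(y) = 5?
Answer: 415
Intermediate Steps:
E = -6 (E = -6 + (5 - 5) = -6 + 0 = -6)
K = 12 (K = (5 + (1 + 5)) + 1 = (5 + 6) + 1 = 11 + 1 = 12)
W(b) = -72 (W(b) = 12*(-6) = -72)
-5*(-11 + W(3)) = -5*(-11 - 72) = -5*(-83) = 415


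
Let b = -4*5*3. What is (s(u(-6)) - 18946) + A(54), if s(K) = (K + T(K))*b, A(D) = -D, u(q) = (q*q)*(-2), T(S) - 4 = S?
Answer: -10600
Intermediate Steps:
T(S) = 4 + S
u(q) = -2*q² (u(q) = q²*(-2) = -2*q²)
b = -60 (b = -20*3 = -60)
s(K) = -240 - 120*K (s(K) = (K + (4 + K))*(-60) = (4 + 2*K)*(-60) = -240 - 120*K)
(s(u(-6)) - 18946) + A(54) = ((-240 - (-240)*(-6)²) - 18946) - 1*54 = ((-240 - (-240)*36) - 18946) - 54 = ((-240 - 120*(-72)) - 18946) - 54 = ((-240 + 8640) - 18946) - 54 = (8400 - 18946) - 54 = -10546 - 54 = -10600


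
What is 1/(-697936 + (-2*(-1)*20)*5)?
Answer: -1/697736 ≈ -1.4332e-6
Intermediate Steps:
1/(-697936 + (-2*(-1)*20)*5) = 1/(-697936 + (2*20)*5) = 1/(-697936 + 40*5) = 1/(-697936 + 200) = 1/(-697736) = -1/697736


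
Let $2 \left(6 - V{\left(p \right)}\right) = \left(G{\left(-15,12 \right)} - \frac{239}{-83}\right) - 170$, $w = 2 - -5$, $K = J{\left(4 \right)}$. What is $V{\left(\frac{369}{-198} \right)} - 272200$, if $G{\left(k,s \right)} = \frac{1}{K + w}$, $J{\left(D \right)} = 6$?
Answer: $- \frac{293607206}{1079} \approx -2.7211 \cdot 10^{5}$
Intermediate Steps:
$K = 6$
$w = 7$ ($w = 2 + 5 = 7$)
$G{\left(k,s \right)} = \frac{1}{13}$ ($G{\left(k,s \right)} = \frac{1}{6 + 7} = \frac{1}{13}$)
$V{\left(p \right)} = \frac{96594}{1079}$ ($V{\left(p \right)} = 6 - \frac{\left(\frac{1}{13} - \frac{239}{-83}\right) - 170}{2} = 6 - \frac{\left(\frac{1}{13} - - \frac{239}{83}\right) - 170}{2} = 6 - \frac{\left(\frac{1}{13} + \frac{239}{83}\right) - 170}{2} = 6 - \frac{\frac{3190}{1079} - 170}{2} = 6 - - \frac{90120}{1079} = 6 + \frac{90120}{1079} = \frac{96594}{1079}$)
$V{\left(\frac{369}{-198} \right)} - 272200 = \frac{96594}{1079} - 272200 = - \frac{293607206}{1079}$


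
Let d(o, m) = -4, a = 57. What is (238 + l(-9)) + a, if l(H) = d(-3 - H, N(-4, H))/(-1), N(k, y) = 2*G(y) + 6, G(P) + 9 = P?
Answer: 299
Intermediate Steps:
G(P) = -9 + P
N(k, y) = -12 + 2*y (N(k, y) = 2*(-9 + y) + 6 = (-18 + 2*y) + 6 = -12 + 2*y)
l(H) = 4 (l(H) = -4/(-1) = -4*(-1) = 4)
(238 + l(-9)) + a = (238 + 4) + 57 = 242 + 57 = 299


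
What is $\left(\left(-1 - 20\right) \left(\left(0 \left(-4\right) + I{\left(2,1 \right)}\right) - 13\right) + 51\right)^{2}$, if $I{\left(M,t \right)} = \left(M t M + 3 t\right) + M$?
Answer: $18225$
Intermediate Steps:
$I{\left(M,t \right)} = M + 3 t + t M^{2}$ ($I{\left(M,t \right)} = \left(t M^{2} + 3 t\right) + M = \left(3 t + t M^{2}\right) + M = M + 3 t + t M^{2}$)
$\left(\left(-1 - 20\right) \left(\left(0 \left(-4\right) + I{\left(2,1 \right)}\right) - 13\right) + 51\right)^{2} = \left(\left(-1 - 20\right) \left(\left(0 \left(-4\right) + \left(2 + 3 \cdot 1 + 1 \cdot 2^{2}\right)\right) - 13\right) + 51\right)^{2} = \left(- 21 \left(\left(0 + \left(2 + 3 + 1 \cdot 4\right)\right) - 13\right) + 51\right)^{2} = \left(- 21 \left(\left(0 + \left(2 + 3 + 4\right)\right) - 13\right) + 51\right)^{2} = \left(- 21 \left(\left(0 + 9\right) - 13\right) + 51\right)^{2} = \left(- 21 \left(9 - 13\right) + 51\right)^{2} = \left(\left(-21\right) \left(-4\right) + 51\right)^{2} = \left(84 + 51\right)^{2} = 135^{2} = 18225$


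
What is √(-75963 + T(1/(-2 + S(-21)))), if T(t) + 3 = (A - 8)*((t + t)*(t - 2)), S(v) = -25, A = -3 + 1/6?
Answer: I*√498423651/81 ≈ 275.62*I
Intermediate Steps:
A = -17/6 (A = -3 + ⅙ = -17/6 ≈ -2.8333)
T(t) = -3 - 65*t*(-2 + t)/3 (T(t) = -3 + (-17/6 - 8)*((t + t)*(t - 2)) = -3 - 65*2*t*(-2 + t)/6 = -3 - 65*t*(-2 + t)/3)
√(-75963 + T(1/(-2 + S(-21)))) = √(-75963 + (-3 - 65/(3*(-2 - 25)²) + 130/(3*(-2 - 25)))) = √(-75963 + (-3 - 65*(1/(-27))²/3 + (130/3)/(-27))) = √(-75963 + (-3 - 65*(-1/27)²/3 + (130/3)*(-1/27))) = √(-75963 + (-3 - 65/3*1/729 - 130/81)) = √(-75963 + (-3 - 65/2187 - 130/81)) = √(-75963 - 10136/2187) = √(-166141217/2187) = I*√498423651/81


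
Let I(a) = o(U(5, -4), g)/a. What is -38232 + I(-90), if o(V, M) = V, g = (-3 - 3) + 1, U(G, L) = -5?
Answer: -688175/18 ≈ -38232.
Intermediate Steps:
g = -5 (g = -6 + 1 = -5)
I(a) = -5/a
-38232 + I(-90) = -38232 - 5/(-90) = -38232 - 5*(-1/90) = -38232 + 1/18 = -688175/18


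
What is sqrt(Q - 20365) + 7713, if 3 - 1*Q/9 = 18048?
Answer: 7713 + 7*I*sqrt(3730) ≈ 7713.0 + 427.52*I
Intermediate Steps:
Q = -162405 (Q = 27 - 9*18048 = 27 - 162432 = -162405)
sqrt(Q - 20365) + 7713 = sqrt(-162405 - 20365) + 7713 = sqrt(-182770) + 7713 = 7*I*sqrt(3730) + 7713 = 7713 + 7*I*sqrt(3730)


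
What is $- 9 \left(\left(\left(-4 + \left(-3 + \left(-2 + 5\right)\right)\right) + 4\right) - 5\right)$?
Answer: $45$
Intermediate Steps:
$- 9 \left(\left(\left(-4 + \left(-3 + \left(-2 + 5\right)\right)\right) + 4\right) - 5\right) = - 9 \left(\left(\left(-4 + \left(-3 + 3\right)\right) + 4\right) - 5\right) = - 9 \left(\left(\left(-4 + 0\right) + 4\right) - 5\right) = - 9 \left(\left(-4 + 4\right) - 5\right) = - 9 \left(0 - 5\right) = \left(-9\right) \left(-5\right) = 45$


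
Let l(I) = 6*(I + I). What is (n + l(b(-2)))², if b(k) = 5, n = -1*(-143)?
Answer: 41209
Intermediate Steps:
n = 143
l(I) = 12*I (l(I) = 6*(2*I) = 12*I)
(n + l(b(-2)))² = (143 + 12*5)² = (143 + 60)² = 203² = 41209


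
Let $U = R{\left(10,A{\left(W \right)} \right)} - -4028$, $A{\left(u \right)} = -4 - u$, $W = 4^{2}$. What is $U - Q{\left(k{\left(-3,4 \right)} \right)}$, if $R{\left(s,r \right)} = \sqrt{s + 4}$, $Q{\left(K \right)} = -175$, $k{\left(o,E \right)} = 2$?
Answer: $4203 + \sqrt{14} \approx 4206.7$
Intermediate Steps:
$W = 16$
$R{\left(s,r \right)} = \sqrt{4 + s}$
$U = 4028 + \sqrt{14}$ ($U = \sqrt{4 + 10} - -4028 = \sqrt{14} + 4028 = 4028 + \sqrt{14} \approx 4031.7$)
$U - Q{\left(k{\left(-3,4 \right)} \right)} = \left(4028 + \sqrt{14}\right) - -175 = \left(4028 + \sqrt{14}\right) + 175 = 4203 + \sqrt{14}$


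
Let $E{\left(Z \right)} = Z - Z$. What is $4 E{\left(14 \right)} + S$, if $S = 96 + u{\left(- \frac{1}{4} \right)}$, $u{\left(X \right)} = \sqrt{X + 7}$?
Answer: $96 + \frac{3 \sqrt{3}}{2} \approx 98.598$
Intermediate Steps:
$u{\left(X \right)} = \sqrt{7 + X}$
$E{\left(Z \right)} = 0$
$S = 96 + \frac{3 \sqrt{3}}{2}$ ($S = 96 + \sqrt{7 - \frac{1}{4}} = 96 + \sqrt{\frac{27}{4}} = 96 + \frac{3 \sqrt{3}}{2} \approx 98.598$)
$4 E{\left(14 \right)} + S = 4 \cdot 0 + \left(96 + \frac{3 \sqrt{3}}{2}\right) = 0 + \left(96 + \frac{3 \sqrt{3}}{2}\right) = 96 + \frac{3 \sqrt{3}}{2}$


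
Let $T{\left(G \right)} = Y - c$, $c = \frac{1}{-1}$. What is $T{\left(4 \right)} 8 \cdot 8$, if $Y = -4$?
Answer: $-192$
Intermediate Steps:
$c = -1$
$T{\left(G \right)} = -3$ ($T{\left(G \right)} = -4 - -1 = -4 + 1 = -3$)
$T{\left(4 \right)} 8 \cdot 8 = \left(-3\right) 8 \cdot 8 = \left(-24\right) 8 = -192$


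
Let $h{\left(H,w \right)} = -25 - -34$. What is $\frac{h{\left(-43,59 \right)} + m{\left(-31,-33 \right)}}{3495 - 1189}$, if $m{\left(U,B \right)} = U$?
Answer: $- \frac{11}{1153} \approx -0.0095403$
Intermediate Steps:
$h{\left(H,w \right)} = 9$ ($h{\left(H,w \right)} = -25 + 34 = 9$)
$\frac{h{\left(-43,59 \right)} + m{\left(-31,-33 \right)}}{3495 - 1189} = \frac{9 - 31}{3495 - 1189} = - \frac{22}{2306} = \left(-22\right) \frac{1}{2306} = - \frac{11}{1153}$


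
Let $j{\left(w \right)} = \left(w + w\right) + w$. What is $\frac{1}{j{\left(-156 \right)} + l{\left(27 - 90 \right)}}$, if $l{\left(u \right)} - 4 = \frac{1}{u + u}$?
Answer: $- \frac{126}{58465} \approx -0.0021551$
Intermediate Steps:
$l{\left(u \right)} = 4 + \frac{1}{2 u}$ ($l{\left(u \right)} = 4 + \frac{1}{u + u} = 4 + \frac{1}{2 u}$)
$j{\left(w \right)} = 3 w$ ($j{\left(w \right)} = 2 w + w = 3 w$)
$\frac{1}{j{\left(-156 \right)} + l{\left(27 - 90 \right)}} = \frac{1}{3 \left(-156\right) + \left(4 + \frac{1}{2 \left(27 - 90\right)}\right)} = \frac{1}{-468 + \left(4 + \frac{1}{2 \left(27 - 90\right)}\right)} = \frac{1}{-468 + \left(4 + \frac{1}{2 \left(-63\right)}\right)} = \frac{1}{-468 + \left(4 + \frac{1}{2} \left(- \frac{1}{63}\right)\right)} = \frac{1}{-468 + \left(4 - \frac{1}{126}\right)} = \frac{1}{-468 + \frac{503}{126}} = \frac{1}{- \frac{58465}{126}} = - \frac{126}{58465}$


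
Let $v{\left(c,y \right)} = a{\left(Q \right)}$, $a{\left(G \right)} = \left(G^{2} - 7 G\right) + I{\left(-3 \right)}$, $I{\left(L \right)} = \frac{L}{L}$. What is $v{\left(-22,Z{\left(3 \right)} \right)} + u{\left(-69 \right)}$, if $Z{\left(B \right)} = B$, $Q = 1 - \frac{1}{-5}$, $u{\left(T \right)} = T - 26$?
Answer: $- \frac{2524}{25} \approx -100.96$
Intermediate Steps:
$u{\left(T \right)} = -26 + T$
$I{\left(L \right)} = 1$
$Q = \frac{6}{5}$ ($Q = 1 - - \frac{1}{5} = 1 + \frac{1}{5} = \frac{6}{5} \approx 1.2$)
$a{\left(G \right)} = 1 + G^{2} - 7 G$ ($a{\left(G \right)} = \left(G^{2} - 7 G\right) + 1 = 1 + G^{2} - 7 G$)
$v{\left(c,y \right)} = - \frac{149}{25}$ ($v{\left(c,y \right)} = 1 + \left(\frac{6}{5}\right)^{2} - \frac{42}{5} = 1 + \frac{36}{25} - \frac{42}{5} = - \frac{149}{25}$)
$v{\left(-22,Z{\left(3 \right)} \right)} + u{\left(-69 \right)} = - \frac{149}{25} - 95 = - \frac{2524}{25}$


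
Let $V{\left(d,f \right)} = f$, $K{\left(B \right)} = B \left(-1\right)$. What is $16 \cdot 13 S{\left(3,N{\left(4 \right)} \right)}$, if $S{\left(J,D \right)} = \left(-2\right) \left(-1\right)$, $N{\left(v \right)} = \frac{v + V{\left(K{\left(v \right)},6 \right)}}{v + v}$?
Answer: $416$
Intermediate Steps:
$K{\left(B \right)} = - B$
$N{\left(v \right)} = \frac{6 + v}{2 v}$ ($N{\left(v \right)} = \frac{v + 6}{v + v} = \frac{6 + v}{2 v}$)
$S{\left(J,D \right)} = 2$
$16 \cdot 13 S{\left(3,N{\left(4 \right)} \right)} = 16 \cdot 13 \cdot 2 = 208 \cdot 2 = 416$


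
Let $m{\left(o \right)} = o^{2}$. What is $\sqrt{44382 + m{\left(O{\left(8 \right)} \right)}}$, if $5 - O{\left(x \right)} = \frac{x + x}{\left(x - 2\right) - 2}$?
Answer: $\sqrt{44383} \approx 210.67$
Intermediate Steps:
$O{\left(x \right)} = 5 - \frac{2 x}{-4 + x}$ ($O{\left(x \right)} = 5 - \frac{x + x}{\left(x - 2\right) - 2} = 5 - \frac{2 x}{\left(-2 + x\right) - 2} = 5 - \frac{2 x}{-4 + x}$)
$\sqrt{44382 + m{\left(O{\left(8 \right)} \right)}} = \sqrt{44382 + \left(\frac{-20 + 3 \cdot 8}{-4 + 8}\right)^{2}} = \sqrt{44382 + \left(\frac{-20 + 24}{4}\right)^{2}} = \sqrt{44382 + \left(\frac{1}{4} \cdot 4\right)^{2}} = \sqrt{44382 + 1^{2}} = \sqrt{44382 + 1} = \sqrt{44383}$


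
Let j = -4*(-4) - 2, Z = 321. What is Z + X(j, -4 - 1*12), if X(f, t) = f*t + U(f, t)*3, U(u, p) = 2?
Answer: 103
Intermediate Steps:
j = 14 (j = 16 - 2 = 14)
X(f, t) = 6 + f*t (X(f, t) = f*t + 2*3 = f*t + 6 = 6 + f*t)
Z + X(j, -4 - 1*12) = 321 + (6 + 14*(-4 - 1*12)) = 321 + (6 + 14*(-4 - 12)) = 321 + (6 + 14*(-16)) = 321 + (6 - 224) = 321 - 218 = 103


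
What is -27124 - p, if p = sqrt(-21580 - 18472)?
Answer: -27124 - 2*I*sqrt(10013) ≈ -27124.0 - 200.13*I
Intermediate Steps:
p = 2*I*sqrt(10013) (p = sqrt(-40052) = 2*I*sqrt(10013) ≈ 200.13*I)
-27124 - p = -27124 - 2*I*sqrt(10013)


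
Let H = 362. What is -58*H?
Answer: -20996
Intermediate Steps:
-58*H = -58*362 = -20996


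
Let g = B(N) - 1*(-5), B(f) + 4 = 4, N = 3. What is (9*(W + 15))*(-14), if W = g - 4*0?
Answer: -2520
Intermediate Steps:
B(f) = 0 (B(f) = -4 + 4 = 0)
g = 5 (g = 0 - 1*(-5) = 0 + 5 = 5)
W = 5 (W = 5 - 4*0 = 5 + 0 = 5)
(9*(W + 15))*(-14) = (9*(5 + 15))*(-14) = (9*20)*(-14) = 180*(-14) = -2520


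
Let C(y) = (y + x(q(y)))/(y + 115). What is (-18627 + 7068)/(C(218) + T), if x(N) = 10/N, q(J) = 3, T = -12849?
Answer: 11547441/12835487 ≈ 0.89965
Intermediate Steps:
C(y) = (10/3 + y)/(115 + y) (C(y) = (y + 10/3)/(y + 115) = (y + 10*(⅓))/(115 + y) = (y + 10/3)/(115 + y) = (10/3 + y)/(115 + y))
(-18627 + 7068)/(C(218) + T) = (-18627 + 7068)/((10/3 + 218)/(115 + 218) - 12849) = -11559/((664/3)/333 - 12849) = -11559/((1/333)*(664/3) - 12849) = -11559/(664/999 - 12849) = -11559/(-12835487/999) = -11559*(-999/12835487) = 11547441/12835487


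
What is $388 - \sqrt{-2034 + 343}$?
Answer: $388 - i \sqrt{1691} \approx 388.0 - 41.122 i$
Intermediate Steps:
$388 - \sqrt{-2034 + 343} = 388 - \sqrt{-1691} = 388 - i \sqrt{1691}$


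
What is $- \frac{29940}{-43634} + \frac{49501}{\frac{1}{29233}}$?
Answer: $\frac{31570567660831}{21817} \approx 1.4471 \cdot 10^{9}$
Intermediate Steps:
$- \frac{29940}{-43634} + \frac{49501}{\frac{1}{29233}} = \left(-29940\right) \left(- \frac{1}{43634}\right) + 49501 \frac{1}{\frac{1}{29233}} = \frac{14970}{21817} + 49501 \cdot 29233 = \frac{14970}{21817} + 1447062733 = \frac{31570567660831}{21817}$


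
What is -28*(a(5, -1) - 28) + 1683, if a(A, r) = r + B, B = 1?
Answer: 2467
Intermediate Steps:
a(A, r) = 1 + r (a(A, r) = r + 1 = 1 + r)
-28*(a(5, -1) - 28) + 1683 = -28*((1 - 1) - 28) + 1683 = -28*(0 - 28) + 1683 = -28*(-28) + 1683 = 784 + 1683 = 2467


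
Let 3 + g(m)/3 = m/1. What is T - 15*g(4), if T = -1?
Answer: -46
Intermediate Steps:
g(m) = -9 + 3*m (g(m) = -9 + 3*(m/1) = -9 + 3*(m*1) = -9 + 3*m)
T - 15*g(4) = -1 - 15*(-9 + 3*4) = -1 - 15*(-9 + 12) = -1 - 15*3 = -1 - 45 = -46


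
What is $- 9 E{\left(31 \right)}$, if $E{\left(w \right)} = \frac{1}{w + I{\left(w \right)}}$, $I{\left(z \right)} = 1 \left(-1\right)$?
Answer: $- \frac{3}{10} \approx -0.3$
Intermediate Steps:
$I{\left(z \right)} = -1$
$E{\left(w \right)} = \frac{1}{-1 + w}$ ($E{\left(w \right)} = \frac{1}{w - 1} = \frac{1}{-1 + w}$)
$- 9 E{\left(31 \right)} = - \frac{9}{-1 + 31} = - \frac{9}{30} = \left(-9\right) \frac{1}{30} = - \frac{3}{10}$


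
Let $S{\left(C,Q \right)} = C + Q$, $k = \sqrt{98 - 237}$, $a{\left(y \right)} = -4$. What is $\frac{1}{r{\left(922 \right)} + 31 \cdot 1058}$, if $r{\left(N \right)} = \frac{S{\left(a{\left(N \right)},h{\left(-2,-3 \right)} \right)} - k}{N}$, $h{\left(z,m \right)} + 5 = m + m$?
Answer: $\frac{13940520601}{457220967873610} + \frac{461 i \sqrt{139}}{457220967873610} \approx 3.049 \cdot 10^{-5} + 1.1887 \cdot 10^{-11} i$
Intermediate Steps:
$h{\left(z,m \right)} = -5 + 2 m$ ($h{\left(z,m \right)} = -5 + \left(m + m\right) = -5 + 2 m$)
$k = i \sqrt{139}$ ($k = \sqrt{-139} = i \sqrt{139} \approx 11.79 i$)
$r{\left(N \right)} = \frac{-15 - i \sqrt{139}}{N}$ ($r{\left(N \right)} = \frac{\left(-4 + \left(-5 + 2 \left(-3\right)\right)\right) - i \sqrt{139}}{N} = \frac{\left(-4 - 11\right) - i \sqrt{139}}{N} = \frac{-15 - i \sqrt{139}}{N}$)
$\frac{1}{r{\left(922 \right)} + 31 \cdot 1058} = \frac{1}{\frac{-15 - i \sqrt{139}}{922} + 31 \cdot 1058} = \frac{1}{\frac{-15 - i \sqrt{139}}{922} + 32798} = \frac{1}{\left(- \frac{15}{922} - \frac{i \sqrt{139}}{922}\right) + 32798} = \frac{1}{\frac{30239741}{922} - \frac{i \sqrt{139}}{922}}$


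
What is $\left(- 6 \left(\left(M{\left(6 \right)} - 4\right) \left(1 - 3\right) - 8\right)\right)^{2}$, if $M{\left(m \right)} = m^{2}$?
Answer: $186624$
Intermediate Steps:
$\left(- 6 \left(\left(M{\left(6 \right)} - 4\right) \left(1 - 3\right) - 8\right)\right)^{2} = \left(- 6 \left(\left(6^{2} - 4\right) \left(1 - 3\right) - 8\right)\right)^{2} = \left(- 6 \left(\left(36 - 4\right) \left(-2\right) - 8\right)\right)^{2} = \left(- 6 \left(32 \left(-2\right) - 8\right)\right)^{2} = \left(- 6 \left(-64 - 8\right)\right)^{2} = \left(\left(-6\right) \left(-72\right)\right)^{2} = 432^{2} = 186624$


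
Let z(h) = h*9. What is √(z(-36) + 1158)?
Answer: √834 ≈ 28.879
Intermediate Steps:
z(h) = 9*h
√(z(-36) + 1158) = √(9*(-36) + 1158) = √(-324 + 1158) = √834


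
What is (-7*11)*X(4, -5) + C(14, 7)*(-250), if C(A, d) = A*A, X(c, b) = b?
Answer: -48615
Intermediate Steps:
C(A, d) = A²
(-7*11)*X(4, -5) + C(14, 7)*(-250) = -7*11*(-5) + 14²*(-250) = -77*(-5) + 196*(-250) = 385 - 49000 = -48615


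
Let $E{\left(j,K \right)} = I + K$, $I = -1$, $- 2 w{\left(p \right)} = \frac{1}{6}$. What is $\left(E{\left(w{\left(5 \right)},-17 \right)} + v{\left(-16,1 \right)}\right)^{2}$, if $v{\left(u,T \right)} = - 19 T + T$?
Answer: $1296$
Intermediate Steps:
$w{\left(p \right)} = - \frac{1}{12}$ ($w{\left(p \right)} = - \frac{1}{2 \cdot 6} = \left(- \frac{1}{2}\right) \frac{1}{6} = - \frac{1}{12}$)
$E{\left(j,K \right)} = -1 + K$
$v{\left(u,T \right)} = - 18 T$
$\left(E{\left(w{\left(5 \right)},-17 \right)} + v{\left(-16,1 \right)}\right)^{2} = \left(\left(-1 - 17\right) - 18\right)^{2} = \left(-18 - 18\right)^{2} = \left(-36\right)^{2} = 1296$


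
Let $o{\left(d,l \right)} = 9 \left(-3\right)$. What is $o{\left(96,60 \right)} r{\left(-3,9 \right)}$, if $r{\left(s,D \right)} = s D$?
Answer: $729$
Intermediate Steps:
$o{\left(d,l \right)} = -27$
$r{\left(s,D \right)} = D s$
$o{\left(96,60 \right)} r{\left(-3,9 \right)} = - 27 \cdot 9 \left(-3\right) = \left(-27\right) \left(-27\right) = 729$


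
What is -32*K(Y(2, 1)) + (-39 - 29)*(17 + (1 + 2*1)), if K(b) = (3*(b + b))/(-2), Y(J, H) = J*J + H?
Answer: -880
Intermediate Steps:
Y(J, H) = H + J² (Y(J, H) = J² + H = H + J²)
K(b) = -3*b (K(b) = (3*(2*b))*(-½) = (6*b)*(-½) = -3*b)
-32*K(Y(2, 1)) + (-39 - 29)*(17 + (1 + 2*1)) = -(-96)*(1 + 2²) + (-39 - 29)*(17 + (1 + 2*1)) = -(-96)*(1 + 4) - 68*(17 + (1 + 2)) = -(-96)*5 - 68*(17 + 3) = -32*(-15) - 68*20 = 480 - 1360 = -880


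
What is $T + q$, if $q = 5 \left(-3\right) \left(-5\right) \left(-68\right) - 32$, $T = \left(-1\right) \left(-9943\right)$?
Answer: $4811$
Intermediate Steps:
$T = 9943$
$q = -5132$ ($q = \left(-15\right) \left(-5\right) \left(-68\right) - 32 = 75 \left(-68\right) - 32 = -5100 - 32 = -5132$)
$T + q = 9943 - 5132 = 4811$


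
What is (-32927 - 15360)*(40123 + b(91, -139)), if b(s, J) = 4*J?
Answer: -1910571729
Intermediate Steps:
(-32927 - 15360)*(40123 + b(91, -139)) = (-32927 - 15360)*(40123 + 4*(-139)) = -48287*(40123 - 556) = -48287*39567 = -1910571729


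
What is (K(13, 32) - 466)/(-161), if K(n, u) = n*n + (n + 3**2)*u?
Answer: -407/161 ≈ -2.5280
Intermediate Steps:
K(n, u) = n**2 + u*(9 + n) (K(n, u) = n**2 + (n + 9)*u = n**2 + (9 + n)*u = n**2 + u*(9 + n))
(K(13, 32) - 466)/(-161) = ((13**2 + 9*32 + 13*32) - 466)/(-161) = ((169 + 288 + 416) - 466)*(-1/161) = (873 - 466)*(-1/161) = 407*(-1/161) = -407/161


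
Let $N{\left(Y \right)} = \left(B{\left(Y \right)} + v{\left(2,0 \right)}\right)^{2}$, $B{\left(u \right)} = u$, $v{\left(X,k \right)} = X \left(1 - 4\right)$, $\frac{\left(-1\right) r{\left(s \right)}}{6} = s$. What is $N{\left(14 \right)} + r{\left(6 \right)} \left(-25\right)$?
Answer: $964$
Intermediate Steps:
$r{\left(s \right)} = - 6 s$
$v{\left(X,k \right)} = - 3 X$ ($v{\left(X,k \right)} = X \left(-3\right) = - 3 X$)
$N{\left(Y \right)} = \left(-6 + Y\right)^{2}$ ($N{\left(Y \right)} = \left(Y - 6\right)^{2} = \left(-6 + Y\right)^{2}$)
$N{\left(14 \right)} + r{\left(6 \right)} \left(-25\right) = \left(-6 + 14\right)^{2} + \left(-6\right) 6 \left(-25\right) = 8^{2} - -900 = 64 + 900 = 964$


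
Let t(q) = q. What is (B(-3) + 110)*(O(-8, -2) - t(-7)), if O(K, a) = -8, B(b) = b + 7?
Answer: -114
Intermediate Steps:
B(b) = 7 + b
(B(-3) + 110)*(O(-8, -2) - t(-7)) = ((7 - 3) + 110)*(-8 - 1*(-7)) = (4 + 110)*(-8 + 7) = 114*(-1) = -114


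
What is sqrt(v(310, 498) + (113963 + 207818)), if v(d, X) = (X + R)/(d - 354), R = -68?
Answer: sqrt(155737274)/22 ≈ 567.25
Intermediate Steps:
v(d, X) = (-68 + X)/(-354 + d) (v(d, X) = (X - 68)/(d - 354) = (-68 + X)/(-354 + d))
sqrt(v(310, 498) + (113963 + 207818)) = sqrt((-68 + 498)/(-354 + 310) + (113963 + 207818)) = sqrt(430/(-44) + 321781) = sqrt(-1/44*430 + 321781) = sqrt(-215/22 + 321781) = sqrt(7078967/22) = sqrt(155737274)/22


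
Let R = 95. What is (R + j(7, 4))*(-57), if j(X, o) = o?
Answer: -5643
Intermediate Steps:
(R + j(7, 4))*(-57) = (95 + 4)*(-57) = 99*(-57) = -5643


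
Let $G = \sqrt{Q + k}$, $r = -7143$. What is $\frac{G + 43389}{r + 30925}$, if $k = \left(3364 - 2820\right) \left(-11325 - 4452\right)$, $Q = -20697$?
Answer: $\frac{43389}{23782} + \frac{i \sqrt{8603385}}{23782} \approx 1.8244 + 0.12334 i$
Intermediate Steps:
$k = -8582688$ ($k = 544 \left(-15777\right) = -8582688$)
$G = i \sqrt{8603385}$ ($G = \sqrt{-20697 - 8582688} = \sqrt{-8603385} = i \sqrt{8603385} \approx 2933.2 i$)
$\frac{G + 43389}{r + 30925} = \frac{i \sqrt{8603385} + 43389}{-7143 + 30925} = \frac{43389 + i \sqrt{8603385}}{23782} = \left(43389 + i \sqrt{8603385}\right) \frac{1}{23782} = \frac{43389}{23782} + \frac{i \sqrt{8603385}}{23782}$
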